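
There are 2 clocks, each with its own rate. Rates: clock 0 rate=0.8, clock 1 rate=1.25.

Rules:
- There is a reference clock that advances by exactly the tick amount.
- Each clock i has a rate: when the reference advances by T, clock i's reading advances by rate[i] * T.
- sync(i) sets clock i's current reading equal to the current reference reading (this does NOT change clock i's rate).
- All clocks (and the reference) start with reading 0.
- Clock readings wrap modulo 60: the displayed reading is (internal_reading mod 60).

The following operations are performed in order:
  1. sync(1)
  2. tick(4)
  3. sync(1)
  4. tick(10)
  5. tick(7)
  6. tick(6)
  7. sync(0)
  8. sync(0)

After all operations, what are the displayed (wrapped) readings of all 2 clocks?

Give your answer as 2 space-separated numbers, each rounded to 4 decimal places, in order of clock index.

After op 1 sync(1): ref=0.0000 raw=[0.0000 0.0000]
After op 2 tick(4): ref=4.0000 raw=[3.2000 5.0000]
After op 3 sync(1): ref=4.0000 raw=[3.2000 4.0000]
After op 4 tick(10): ref=14.0000 raw=[11.2000 16.5000]
After op 5 tick(7): ref=21.0000 raw=[16.8000 25.2500]
After op 6 tick(6): ref=27.0000 raw=[21.6000 32.7500]
After op 7 sync(0): ref=27.0000 raw=[27.0000 32.7500]
After op 8 sync(0): ref=27.0000 raw=[27.0000 32.7500]
Wrap final raw readings (mod 60): 27.0000 mod 60 = 27.0000; 32.7500 mod 60 = 32.7500

Answer: 27.0000 32.7500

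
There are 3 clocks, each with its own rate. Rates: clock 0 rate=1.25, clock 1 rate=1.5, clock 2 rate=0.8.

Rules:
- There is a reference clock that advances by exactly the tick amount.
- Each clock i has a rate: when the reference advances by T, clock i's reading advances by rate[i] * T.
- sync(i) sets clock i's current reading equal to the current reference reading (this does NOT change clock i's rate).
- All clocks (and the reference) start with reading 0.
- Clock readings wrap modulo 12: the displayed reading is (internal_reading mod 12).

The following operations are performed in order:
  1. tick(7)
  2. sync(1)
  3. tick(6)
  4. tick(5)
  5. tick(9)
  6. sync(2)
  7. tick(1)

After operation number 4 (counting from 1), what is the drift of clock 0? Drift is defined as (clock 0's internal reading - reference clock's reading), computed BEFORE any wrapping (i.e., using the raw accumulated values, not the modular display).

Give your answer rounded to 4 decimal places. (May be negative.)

Answer: 4.5000

Derivation:
After op 1 tick(7): ref=7.0000 raw=[8.7500 10.5000 5.6000]
After op 2 sync(1): ref=7.0000 raw=[8.7500 7.0000 5.6000]
After op 3 tick(6): ref=13.0000 raw=[16.2500 16.0000 10.4000]
After op 4 tick(5): ref=18.0000 raw=[22.5000 23.5000 14.4000]
Drift of clock 0 after op 4: 22.5000 - 18.0000 = 4.5000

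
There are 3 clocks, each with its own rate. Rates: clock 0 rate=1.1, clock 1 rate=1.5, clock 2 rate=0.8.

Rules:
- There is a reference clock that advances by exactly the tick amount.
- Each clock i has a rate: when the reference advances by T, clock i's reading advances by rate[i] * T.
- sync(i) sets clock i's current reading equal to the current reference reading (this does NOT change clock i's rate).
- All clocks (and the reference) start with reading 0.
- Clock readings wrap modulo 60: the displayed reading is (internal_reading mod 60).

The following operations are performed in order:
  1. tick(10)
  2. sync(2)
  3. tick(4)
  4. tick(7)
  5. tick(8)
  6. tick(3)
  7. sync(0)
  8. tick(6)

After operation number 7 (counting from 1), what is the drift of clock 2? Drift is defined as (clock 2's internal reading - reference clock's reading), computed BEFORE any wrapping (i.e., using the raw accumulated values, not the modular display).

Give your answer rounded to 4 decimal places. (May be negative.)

Answer: -4.4000

Derivation:
After op 1 tick(10): ref=10.0000 raw=[11.0000 15.0000 8.0000]
After op 2 sync(2): ref=10.0000 raw=[11.0000 15.0000 10.0000]
After op 3 tick(4): ref=14.0000 raw=[15.4000 21.0000 13.2000]
After op 4 tick(7): ref=21.0000 raw=[23.1000 31.5000 18.8000]
After op 5 tick(8): ref=29.0000 raw=[31.9000 43.5000 25.2000]
After op 6 tick(3): ref=32.0000 raw=[35.2000 48.0000 27.6000]
After op 7 sync(0): ref=32.0000 raw=[32.0000 48.0000 27.6000]
Drift of clock 2 after op 7: 27.6000 - 32.0000 = -4.4000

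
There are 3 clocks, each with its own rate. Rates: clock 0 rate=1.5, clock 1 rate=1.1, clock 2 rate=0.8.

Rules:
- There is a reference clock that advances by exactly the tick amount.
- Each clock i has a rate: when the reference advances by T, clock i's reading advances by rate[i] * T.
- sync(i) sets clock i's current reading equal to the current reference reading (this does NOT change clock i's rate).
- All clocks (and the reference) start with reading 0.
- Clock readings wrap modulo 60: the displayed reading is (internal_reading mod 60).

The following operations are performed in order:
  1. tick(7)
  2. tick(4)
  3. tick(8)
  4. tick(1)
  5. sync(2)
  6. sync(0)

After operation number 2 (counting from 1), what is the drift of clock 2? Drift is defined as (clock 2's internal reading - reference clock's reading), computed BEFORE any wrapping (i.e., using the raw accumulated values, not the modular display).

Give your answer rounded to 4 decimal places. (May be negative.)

After op 1 tick(7): ref=7.0000 raw=[10.5000 7.7000 5.6000]
After op 2 tick(4): ref=11.0000 raw=[16.5000 12.1000 8.8000]
Drift of clock 2 after op 2: 8.8000 - 11.0000 = -2.2000

Answer: -2.2000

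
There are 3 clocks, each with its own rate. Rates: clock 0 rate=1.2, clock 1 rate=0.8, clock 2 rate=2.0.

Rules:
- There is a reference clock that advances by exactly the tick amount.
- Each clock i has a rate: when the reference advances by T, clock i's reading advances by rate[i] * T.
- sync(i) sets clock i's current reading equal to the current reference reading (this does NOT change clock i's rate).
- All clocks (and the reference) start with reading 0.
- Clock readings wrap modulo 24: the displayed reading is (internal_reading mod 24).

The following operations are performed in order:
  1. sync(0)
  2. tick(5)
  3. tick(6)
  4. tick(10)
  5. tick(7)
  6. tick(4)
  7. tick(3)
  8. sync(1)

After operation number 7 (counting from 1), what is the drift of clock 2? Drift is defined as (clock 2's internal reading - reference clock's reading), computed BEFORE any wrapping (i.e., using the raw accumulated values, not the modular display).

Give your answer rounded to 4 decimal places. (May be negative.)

Answer: 35.0000

Derivation:
After op 1 sync(0): ref=0.0000 raw=[0.0000 0.0000 0.0000]
After op 2 tick(5): ref=5.0000 raw=[6.0000 4.0000 10.0000]
After op 3 tick(6): ref=11.0000 raw=[13.2000 8.8000 22.0000]
After op 4 tick(10): ref=21.0000 raw=[25.2000 16.8000 42.0000]
After op 5 tick(7): ref=28.0000 raw=[33.6000 22.4000 56.0000]
After op 6 tick(4): ref=32.0000 raw=[38.4000 25.6000 64.0000]
After op 7 tick(3): ref=35.0000 raw=[42.0000 28.0000 70.0000]
Drift of clock 2 after op 7: 70.0000 - 35.0000 = 35.0000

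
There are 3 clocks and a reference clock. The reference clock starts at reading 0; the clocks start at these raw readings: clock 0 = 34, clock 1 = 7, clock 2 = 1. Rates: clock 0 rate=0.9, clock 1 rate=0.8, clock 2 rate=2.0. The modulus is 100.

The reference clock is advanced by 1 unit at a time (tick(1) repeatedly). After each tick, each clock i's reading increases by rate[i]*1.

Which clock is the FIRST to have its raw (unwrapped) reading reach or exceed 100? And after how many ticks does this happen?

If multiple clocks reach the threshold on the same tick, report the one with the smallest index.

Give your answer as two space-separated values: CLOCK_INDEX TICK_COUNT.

Answer: 2 50

Derivation:
clock 0: start=34, rate=0.9, needs 100-34 = 66; ticks = ceil(66/0.9) = ceil(73.3333) = 74; reading at tick 74 = 34 + 0.9*74 = 100.6000
clock 1: start=7, rate=0.8, needs 100-7 = 93; ticks = ceil(93/0.8) = ceil(116.2500) = 117; reading at tick 117 = 7 + 0.8*117 = 100.6000
clock 2: start=1, rate=2.0, needs 100-1 = 99; ticks = ceil(99/2.0) = ceil(49.5000) = 50; reading at tick 50 = 1 + 2.0*50 = 101.0000
Minimum tick count = 50; winners = [2]; smallest index = 2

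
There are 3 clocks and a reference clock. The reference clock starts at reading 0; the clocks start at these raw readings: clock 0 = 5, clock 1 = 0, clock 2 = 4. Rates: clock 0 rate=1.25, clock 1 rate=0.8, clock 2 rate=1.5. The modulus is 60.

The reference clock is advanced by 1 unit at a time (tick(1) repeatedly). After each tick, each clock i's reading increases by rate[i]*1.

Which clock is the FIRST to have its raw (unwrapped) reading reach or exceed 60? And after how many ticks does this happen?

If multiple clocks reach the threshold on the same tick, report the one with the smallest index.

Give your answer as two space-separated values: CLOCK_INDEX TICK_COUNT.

clock 0: start=5, rate=1.25, needs 60-5 = 55; ticks = ceil(55/1.25) = ceil(44.0000) = 44; reading at tick 44 = 5 + 1.25*44 = 60.0000
clock 1: start=0, rate=0.8, needs 60-0 = 60; ticks = ceil(60/0.8) = ceil(75.0000) = 75; reading at tick 75 = 0 + 0.8*75 = 60.0000
clock 2: start=4, rate=1.5, needs 60-4 = 56; ticks = ceil(56/1.5) = ceil(37.3333) = 38; reading at tick 38 = 4 + 1.5*38 = 61.0000
Minimum tick count = 38; winners = [2]; smallest index = 2

Answer: 2 38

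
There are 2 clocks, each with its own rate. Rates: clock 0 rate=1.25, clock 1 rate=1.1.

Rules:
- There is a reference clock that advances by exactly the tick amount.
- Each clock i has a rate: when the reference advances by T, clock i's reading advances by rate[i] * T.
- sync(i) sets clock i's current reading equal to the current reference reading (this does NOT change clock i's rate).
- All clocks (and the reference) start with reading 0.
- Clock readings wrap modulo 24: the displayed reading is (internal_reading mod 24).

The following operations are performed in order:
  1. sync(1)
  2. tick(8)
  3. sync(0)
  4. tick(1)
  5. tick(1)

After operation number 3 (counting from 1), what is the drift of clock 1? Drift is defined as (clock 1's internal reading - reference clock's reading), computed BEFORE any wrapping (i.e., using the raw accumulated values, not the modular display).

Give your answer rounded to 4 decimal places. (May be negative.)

Answer: 0.8000

Derivation:
After op 1 sync(1): ref=0.0000 raw=[0.0000 0.0000]
After op 2 tick(8): ref=8.0000 raw=[10.0000 8.8000]
After op 3 sync(0): ref=8.0000 raw=[8.0000 8.8000]
Drift of clock 1 after op 3: 8.8000 - 8.0000 = 0.8000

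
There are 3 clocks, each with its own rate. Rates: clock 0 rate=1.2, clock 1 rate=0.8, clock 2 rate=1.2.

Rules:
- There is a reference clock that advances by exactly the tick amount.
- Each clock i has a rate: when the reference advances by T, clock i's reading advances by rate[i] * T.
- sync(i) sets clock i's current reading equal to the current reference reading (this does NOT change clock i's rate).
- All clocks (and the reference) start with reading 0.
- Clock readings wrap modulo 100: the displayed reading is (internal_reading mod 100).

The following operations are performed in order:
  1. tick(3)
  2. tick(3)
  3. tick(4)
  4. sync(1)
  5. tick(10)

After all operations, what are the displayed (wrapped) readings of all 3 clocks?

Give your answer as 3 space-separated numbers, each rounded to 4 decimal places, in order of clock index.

After op 1 tick(3): ref=3.0000 raw=[3.6000 2.4000 3.6000]
After op 2 tick(3): ref=6.0000 raw=[7.2000 4.8000 7.2000]
After op 3 tick(4): ref=10.0000 raw=[12.0000 8.0000 12.0000]
After op 4 sync(1): ref=10.0000 raw=[12.0000 10.0000 12.0000]
After op 5 tick(10): ref=20.0000 raw=[24.0000 18.0000 24.0000]
Wrap final raw readings (mod 100): 24.0000 mod 100 = 24.0000; 18.0000 mod 100 = 18.0000; 24.0000 mod 100 = 24.0000

Answer: 24.0000 18.0000 24.0000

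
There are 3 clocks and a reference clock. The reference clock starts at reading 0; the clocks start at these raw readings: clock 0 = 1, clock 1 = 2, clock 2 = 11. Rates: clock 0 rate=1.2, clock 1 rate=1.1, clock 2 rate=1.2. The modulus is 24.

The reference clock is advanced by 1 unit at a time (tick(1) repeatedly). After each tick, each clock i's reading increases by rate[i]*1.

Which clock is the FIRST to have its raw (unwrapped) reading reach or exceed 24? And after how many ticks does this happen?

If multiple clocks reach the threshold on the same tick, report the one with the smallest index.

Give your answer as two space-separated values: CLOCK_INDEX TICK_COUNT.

clock 0: start=1, rate=1.2, needs 24-1 = 23; ticks = ceil(23/1.2) = ceil(19.1667) = 20; reading at tick 20 = 1 + 1.2*20 = 25.0000
clock 1: start=2, rate=1.1, needs 24-2 = 22; ticks = ceil(22/1.1) = ceil(20.0000) = 20; reading at tick 20 = 2 + 1.1*20 = 24.0000
clock 2: start=11, rate=1.2, needs 24-11 = 13; ticks = ceil(13/1.2) = ceil(10.8333) = 11; reading at tick 11 = 11 + 1.2*11 = 24.2000
Minimum tick count = 11; winners = [2]; smallest index = 2

Answer: 2 11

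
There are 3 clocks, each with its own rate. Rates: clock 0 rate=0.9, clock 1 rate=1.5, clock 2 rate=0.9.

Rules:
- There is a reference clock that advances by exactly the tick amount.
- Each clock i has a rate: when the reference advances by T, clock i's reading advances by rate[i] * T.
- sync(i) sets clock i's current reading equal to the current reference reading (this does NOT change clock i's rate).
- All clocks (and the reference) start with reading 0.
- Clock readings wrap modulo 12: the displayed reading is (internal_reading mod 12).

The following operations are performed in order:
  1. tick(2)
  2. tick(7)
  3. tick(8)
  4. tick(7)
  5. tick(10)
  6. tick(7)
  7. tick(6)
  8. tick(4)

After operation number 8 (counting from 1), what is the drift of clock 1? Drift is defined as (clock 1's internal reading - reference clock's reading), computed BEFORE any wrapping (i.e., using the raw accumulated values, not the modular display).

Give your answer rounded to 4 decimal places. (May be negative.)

Answer: 25.5000

Derivation:
After op 1 tick(2): ref=2.0000 raw=[1.8000 3.0000 1.8000]
After op 2 tick(7): ref=9.0000 raw=[8.1000 13.5000 8.1000]
After op 3 tick(8): ref=17.0000 raw=[15.3000 25.5000 15.3000]
After op 4 tick(7): ref=24.0000 raw=[21.6000 36.0000 21.6000]
After op 5 tick(10): ref=34.0000 raw=[30.6000 51.0000 30.6000]
After op 6 tick(7): ref=41.0000 raw=[36.9000 61.5000 36.9000]
After op 7 tick(6): ref=47.0000 raw=[42.3000 70.5000 42.3000]
After op 8 tick(4): ref=51.0000 raw=[45.9000 76.5000 45.9000]
Drift of clock 1 after op 8: 76.5000 - 51.0000 = 25.5000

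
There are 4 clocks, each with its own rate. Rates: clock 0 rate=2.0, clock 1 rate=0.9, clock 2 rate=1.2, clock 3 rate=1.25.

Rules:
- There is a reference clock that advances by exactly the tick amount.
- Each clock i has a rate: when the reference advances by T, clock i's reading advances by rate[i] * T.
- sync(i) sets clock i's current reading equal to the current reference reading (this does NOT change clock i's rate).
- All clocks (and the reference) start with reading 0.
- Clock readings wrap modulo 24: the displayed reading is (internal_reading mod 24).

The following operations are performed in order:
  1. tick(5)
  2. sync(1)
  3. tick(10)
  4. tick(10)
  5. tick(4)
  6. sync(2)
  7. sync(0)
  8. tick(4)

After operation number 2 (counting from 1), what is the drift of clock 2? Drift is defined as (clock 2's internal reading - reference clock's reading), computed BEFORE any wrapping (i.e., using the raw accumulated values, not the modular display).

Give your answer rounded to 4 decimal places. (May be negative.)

After op 1 tick(5): ref=5.0000 raw=[10.0000 4.5000 6.0000 6.2500]
After op 2 sync(1): ref=5.0000 raw=[10.0000 5.0000 6.0000 6.2500]
Drift of clock 2 after op 2: 6.0000 - 5.0000 = 1.0000

Answer: 1.0000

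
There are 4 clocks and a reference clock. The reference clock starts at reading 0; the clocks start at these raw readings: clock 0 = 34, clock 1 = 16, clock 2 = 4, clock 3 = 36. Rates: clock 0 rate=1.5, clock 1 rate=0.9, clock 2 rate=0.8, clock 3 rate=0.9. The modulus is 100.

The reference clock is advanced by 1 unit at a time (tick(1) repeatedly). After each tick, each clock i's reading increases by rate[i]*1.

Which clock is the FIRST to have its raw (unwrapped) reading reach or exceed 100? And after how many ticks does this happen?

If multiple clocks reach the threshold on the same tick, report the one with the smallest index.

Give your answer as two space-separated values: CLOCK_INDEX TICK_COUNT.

clock 0: start=34, rate=1.5, needs 100-34 = 66; ticks = ceil(66/1.5) = ceil(44.0000) = 44; reading at tick 44 = 34 + 1.5*44 = 100.0000
clock 1: start=16, rate=0.9, needs 100-16 = 84; ticks = ceil(84/0.9) = ceil(93.3333) = 94; reading at tick 94 = 16 + 0.9*94 = 100.6000
clock 2: start=4, rate=0.8, needs 100-4 = 96; ticks = ceil(96/0.8) = ceil(120.0000) = 120; reading at tick 120 = 4 + 0.8*120 = 100.0000
clock 3: start=36, rate=0.9, needs 100-36 = 64; ticks = ceil(64/0.9) = ceil(71.1111) = 72; reading at tick 72 = 36 + 0.9*72 = 100.8000
Minimum tick count = 44; winners = [0]; smallest index = 0

Answer: 0 44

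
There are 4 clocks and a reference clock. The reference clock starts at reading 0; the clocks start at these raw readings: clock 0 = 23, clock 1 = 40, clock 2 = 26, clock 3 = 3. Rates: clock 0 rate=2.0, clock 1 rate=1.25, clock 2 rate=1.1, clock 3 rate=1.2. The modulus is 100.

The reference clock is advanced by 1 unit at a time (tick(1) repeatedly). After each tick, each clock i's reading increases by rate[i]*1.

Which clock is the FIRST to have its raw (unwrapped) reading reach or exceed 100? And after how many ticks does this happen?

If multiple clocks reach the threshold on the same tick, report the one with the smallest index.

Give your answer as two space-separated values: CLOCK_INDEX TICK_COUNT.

clock 0: start=23, rate=2.0, needs 100-23 = 77; ticks = ceil(77/2.0) = ceil(38.5000) = 39; reading at tick 39 = 23 + 2.0*39 = 101.0000
clock 1: start=40, rate=1.25, needs 100-40 = 60; ticks = ceil(60/1.25) = ceil(48.0000) = 48; reading at tick 48 = 40 + 1.25*48 = 100.0000
clock 2: start=26, rate=1.1, needs 100-26 = 74; ticks = ceil(74/1.1) = ceil(67.2727) = 68; reading at tick 68 = 26 + 1.1*68 = 100.8000
clock 3: start=3, rate=1.2, needs 100-3 = 97; ticks = ceil(97/1.2) = ceil(80.8333) = 81; reading at tick 81 = 3 + 1.2*81 = 100.2000
Minimum tick count = 39; winners = [0]; smallest index = 0

Answer: 0 39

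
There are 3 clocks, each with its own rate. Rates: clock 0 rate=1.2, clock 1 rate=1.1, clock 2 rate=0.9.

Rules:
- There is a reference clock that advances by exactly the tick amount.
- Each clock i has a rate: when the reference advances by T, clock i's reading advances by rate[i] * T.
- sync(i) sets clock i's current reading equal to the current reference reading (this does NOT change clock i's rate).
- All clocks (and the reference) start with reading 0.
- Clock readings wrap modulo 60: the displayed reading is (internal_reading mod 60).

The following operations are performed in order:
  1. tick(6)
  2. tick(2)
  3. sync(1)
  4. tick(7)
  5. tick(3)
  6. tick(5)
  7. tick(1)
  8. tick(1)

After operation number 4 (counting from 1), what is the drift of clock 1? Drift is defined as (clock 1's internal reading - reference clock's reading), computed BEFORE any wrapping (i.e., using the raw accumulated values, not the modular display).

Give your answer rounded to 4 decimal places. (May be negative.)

Answer: 0.7000

Derivation:
After op 1 tick(6): ref=6.0000 raw=[7.2000 6.6000 5.4000]
After op 2 tick(2): ref=8.0000 raw=[9.6000 8.8000 7.2000]
After op 3 sync(1): ref=8.0000 raw=[9.6000 8.0000 7.2000]
After op 4 tick(7): ref=15.0000 raw=[18.0000 15.7000 13.5000]
Drift of clock 1 after op 4: 15.7000 - 15.0000 = 0.7000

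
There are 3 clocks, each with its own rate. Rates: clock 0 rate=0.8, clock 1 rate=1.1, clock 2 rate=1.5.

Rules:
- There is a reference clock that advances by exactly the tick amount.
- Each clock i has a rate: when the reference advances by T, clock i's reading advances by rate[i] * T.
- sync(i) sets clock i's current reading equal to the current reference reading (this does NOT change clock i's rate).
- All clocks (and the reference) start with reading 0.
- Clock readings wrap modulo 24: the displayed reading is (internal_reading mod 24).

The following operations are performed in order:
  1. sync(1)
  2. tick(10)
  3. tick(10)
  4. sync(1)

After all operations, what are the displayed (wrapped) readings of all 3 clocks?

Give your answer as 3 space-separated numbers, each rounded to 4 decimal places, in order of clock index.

Answer: 16.0000 20.0000 6.0000

Derivation:
After op 1 sync(1): ref=0.0000 raw=[0.0000 0.0000 0.0000]
After op 2 tick(10): ref=10.0000 raw=[8.0000 11.0000 15.0000]
After op 3 tick(10): ref=20.0000 raw=[16.0000 22.0000 30.0000]
After op 4 sync(1): ref=20.0000 raw=[16.0000 20.0000 30.0000]
Wrap final raw readings (mod 24): 16.0000 mod 24 = 16.0000; 20.0000 mod 24 = 20.0000; 30.0000 mod 24 = 6.0000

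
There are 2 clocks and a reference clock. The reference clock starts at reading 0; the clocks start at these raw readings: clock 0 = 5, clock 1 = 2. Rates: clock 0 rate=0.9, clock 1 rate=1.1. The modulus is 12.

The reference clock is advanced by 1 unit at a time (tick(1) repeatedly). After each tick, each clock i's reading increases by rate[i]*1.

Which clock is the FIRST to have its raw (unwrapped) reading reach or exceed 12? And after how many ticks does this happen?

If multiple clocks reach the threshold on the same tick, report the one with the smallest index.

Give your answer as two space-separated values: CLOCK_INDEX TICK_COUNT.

Answer: 0 8

Derivation:
clock 0: start=5, rate=0.9, needs 12-5 = 7; ticks = ceil(7/0.9) = ceil(7.7778) = 8; reading at tick 8 = 5 + 0.9*8 = 12.2000
clock 1: start=2, rate=1.1, needs 12-2 = 10; ticks = ceil(10/1.1) = ceil(9.0909) = 10; reading at tick 10 = 2 + 1.1*10 = 13.0000
Minimum tick count = 8; winners = [0]; smallest index = 0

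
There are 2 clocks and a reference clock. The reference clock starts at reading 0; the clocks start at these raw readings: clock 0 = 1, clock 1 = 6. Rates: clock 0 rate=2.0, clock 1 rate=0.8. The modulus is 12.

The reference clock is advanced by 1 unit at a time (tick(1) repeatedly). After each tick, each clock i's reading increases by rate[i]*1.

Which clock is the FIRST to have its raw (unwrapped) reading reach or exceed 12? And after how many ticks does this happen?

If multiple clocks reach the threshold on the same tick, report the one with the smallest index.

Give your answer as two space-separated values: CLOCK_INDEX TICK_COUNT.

clock 0: start=1, rate=2.0, needs 12-1 = 11; ticks = ceil(11/2.0) = ceil(5.5000) = 6; reading at tick 6 = 1 + 2.0*6 = 13.0000
clock 1: start=6, rate=0.8, needs 12-6 = 6; ticks = ceil(6/0.8) = ceil(7.5000) = 8; reading at tick 8 = 6 + 0.8*8 = 12.4000
Minimum tick count = 6; winners = [0]; smallest index = 0

Answer: 0 6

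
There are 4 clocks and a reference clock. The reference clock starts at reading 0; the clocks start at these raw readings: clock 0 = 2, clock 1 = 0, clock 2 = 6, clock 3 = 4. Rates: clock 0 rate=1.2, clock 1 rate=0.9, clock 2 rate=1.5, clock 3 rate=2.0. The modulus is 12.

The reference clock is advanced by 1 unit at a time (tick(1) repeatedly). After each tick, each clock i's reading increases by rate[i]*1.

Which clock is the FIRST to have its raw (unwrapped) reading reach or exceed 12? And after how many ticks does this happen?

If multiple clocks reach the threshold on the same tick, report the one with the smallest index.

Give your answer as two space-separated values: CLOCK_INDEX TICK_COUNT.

clock 0: start=2, rate=1.2, needs 12-2 = 10; ticks = ceil(10/1.2) = ceil(8.3333) = 9; reading at tick 9 = 2 + 1.2*9 = 12.8000
clock 1: start=0, rate=0.9, needs 12-0 = 12; ticks = ceil(12/0.9) = ceil(13.3333) = 14; reading at tick 14 = 0 + 0.9*14 = 12.6000
clock 2: start=6, rate=1.5, needs 12-6 = 6; ticks = ceil(6/1.5) = ceil(4.0000) = 4; reading at tick 4 = 6 + 1.5*4 = 12.0000
clock 3: start=4, rate=2.0, needs 12-4 = 8; ticks = ceil(8/2.0) = ceil(4.0000) = 4; reading at tick 4 = 4 + 2.0*4 = 12.0000
Minimum tick count = 4; winners = [2, 3]; smallest index = 2

Answer: 2 4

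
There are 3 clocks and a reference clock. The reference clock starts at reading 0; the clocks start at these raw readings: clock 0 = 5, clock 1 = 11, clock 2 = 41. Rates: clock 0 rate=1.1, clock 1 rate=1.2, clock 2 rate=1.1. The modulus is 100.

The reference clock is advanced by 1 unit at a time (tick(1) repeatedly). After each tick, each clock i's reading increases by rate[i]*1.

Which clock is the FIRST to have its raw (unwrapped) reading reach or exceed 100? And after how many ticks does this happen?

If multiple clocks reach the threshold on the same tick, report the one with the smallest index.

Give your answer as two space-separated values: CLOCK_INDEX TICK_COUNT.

clock 0: start=5, rate=1.1, needs 100-5 = 95; ticks = ceil(95/1.1) = ceil(86.3636) = 87; reading at tick 87 = 5 + 1.1*87 = 100.7000
clock 1: start=11, rate=1.2, needs 100-11 = 89; ticks = ceil(89/1.2) = ceil(74.1667) = 75; reading at tick 75 = 11 + 1.2*75 = 101.0000
clock 2: start=41, rate=1.1, needs 100-41 = 59; ticks = ceil(59/1.1) = ceil(53.6364) = 54; reading at tick 54 = 41 + 1.1*54 = 100.4000
Minimum tick count = 54; winners = [2]; smallest index = 2

Answer: 2 54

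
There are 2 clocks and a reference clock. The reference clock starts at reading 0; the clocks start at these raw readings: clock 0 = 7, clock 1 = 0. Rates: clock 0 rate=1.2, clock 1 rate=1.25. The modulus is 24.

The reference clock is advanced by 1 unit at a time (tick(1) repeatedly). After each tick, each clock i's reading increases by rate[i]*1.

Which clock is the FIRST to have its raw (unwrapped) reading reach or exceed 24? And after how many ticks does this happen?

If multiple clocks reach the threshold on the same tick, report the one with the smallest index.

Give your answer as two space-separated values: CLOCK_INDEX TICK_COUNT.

clock 0: start=7, rate=1.2, needs 24-7 = 17; ticks = ceil(17/1.2) = ceil(14.1667) = 15; reading at tick 15 = 7 + 1.2*15 = 25.0000
clock 1: start=0, rate=1.25, needs 24-0 = 24; ticks = ceil(24/1.25) = ceil(19.2000) = 20; reading at tick 20 = 0 + 1.25*20 = 25.0000
Minimum tick count = 15; winners = [0]; smallest index = 0

Answer: 0 15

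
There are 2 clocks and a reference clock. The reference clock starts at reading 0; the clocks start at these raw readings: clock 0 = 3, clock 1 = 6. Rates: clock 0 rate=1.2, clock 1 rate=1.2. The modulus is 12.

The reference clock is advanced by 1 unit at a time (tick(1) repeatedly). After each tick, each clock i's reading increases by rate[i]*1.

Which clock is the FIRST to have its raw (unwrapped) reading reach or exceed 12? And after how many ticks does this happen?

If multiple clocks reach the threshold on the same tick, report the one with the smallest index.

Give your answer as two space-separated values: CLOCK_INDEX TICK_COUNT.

clock 0: start=3, rate=1.2, needs 12-3 = 9; ticks = ceil(9/1.2) = ceil(7.5000) = 8; reading at tick 8 = 3 + 1.2*8 = 12.6000
clock 1: start=6, rate=1.2, needs 12-6 = 6; ticks = ceil(6/1.2) = ceil(5.0000) = 5; reading at tick 5 = 6 + 1.2*5 = 12.0000
Minimum tick count = 5; winners = [1]; smallest index = 1

Answer: 1 5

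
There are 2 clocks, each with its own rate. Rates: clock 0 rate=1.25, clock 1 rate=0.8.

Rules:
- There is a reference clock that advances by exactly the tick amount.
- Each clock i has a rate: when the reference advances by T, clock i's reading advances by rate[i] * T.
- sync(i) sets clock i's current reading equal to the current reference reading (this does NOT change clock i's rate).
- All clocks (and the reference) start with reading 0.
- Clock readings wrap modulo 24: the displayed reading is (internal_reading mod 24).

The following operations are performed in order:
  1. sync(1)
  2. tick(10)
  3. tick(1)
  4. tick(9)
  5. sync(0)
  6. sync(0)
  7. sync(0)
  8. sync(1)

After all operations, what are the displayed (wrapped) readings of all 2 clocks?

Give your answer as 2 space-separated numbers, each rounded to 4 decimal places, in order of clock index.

Answer: 20.0000 20.0000

Derivation:
After op 1 sync(1): ref=0.0000 raw=[0.0000 0.0000]
After op 2 tick(10): ref=10.0000 raw=[12.5000 8.0000]
After op 3 tick(1): ref=11.0000 raw=[13.7500 8.8000]
After op 4 tick(9): ref=20.0000 raw=[25.0000 16.0000]
After op 5 sync(0): ref=20.0000 raw=[20.0000 16.0000]
After op 6 sync(0): ref=20.0000 raw=[20.0000 16.0000]
After op 7 sync(0): ref=20.0000 raw=[20.0000 16.0000]
After op 8 sync(1): ref=20.0000 raw=[20.0000 20.0000]
Wrap final raw readings (mod 24): 20.0000 mod 24 = 20.0000; 20.0000 mod 24 = 20.0000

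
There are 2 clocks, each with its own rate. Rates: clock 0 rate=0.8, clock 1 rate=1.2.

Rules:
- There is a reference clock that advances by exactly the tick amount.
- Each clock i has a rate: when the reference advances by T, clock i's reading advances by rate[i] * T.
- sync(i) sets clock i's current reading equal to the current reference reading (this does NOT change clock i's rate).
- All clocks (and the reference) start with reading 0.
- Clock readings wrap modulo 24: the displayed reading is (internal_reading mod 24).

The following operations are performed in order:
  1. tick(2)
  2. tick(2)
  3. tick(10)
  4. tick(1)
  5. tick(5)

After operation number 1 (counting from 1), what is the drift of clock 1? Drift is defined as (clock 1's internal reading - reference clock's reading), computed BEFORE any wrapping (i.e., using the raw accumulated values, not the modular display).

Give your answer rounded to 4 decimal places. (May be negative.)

Answer: 0.4000

Derivation:
After op 1 tick(2): ref=2.0000 raw=[1.6000 2.4000]
Drift of clock 1 after op 1: 2.4000 - 2.0000 = 0.4000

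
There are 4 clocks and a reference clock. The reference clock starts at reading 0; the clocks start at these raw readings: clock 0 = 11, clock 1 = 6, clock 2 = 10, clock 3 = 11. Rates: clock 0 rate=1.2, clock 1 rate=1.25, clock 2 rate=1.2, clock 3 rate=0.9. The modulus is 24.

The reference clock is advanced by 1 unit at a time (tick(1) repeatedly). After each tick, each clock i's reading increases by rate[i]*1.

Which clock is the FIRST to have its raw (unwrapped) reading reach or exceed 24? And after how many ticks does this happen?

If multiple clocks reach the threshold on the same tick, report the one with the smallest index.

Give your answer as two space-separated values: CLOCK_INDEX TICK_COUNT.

Answer: 0 11

Derivation:
clock 0: start=11, rate=1.2, needs 24-11 = 13; ticks = ceil(13/1.2) = ceil(10.8333) = 11; reading at tick 11 = 11 + 1.2*11 = 24.2000
clock 1: start=6, rate=1.25, needs 24-6 = 18; ticks = ceil(18/1.25) = ceil(14.4000) = 15; reading at tick 15 = 6 + 1.25*15 = 24.7500
clock 2: start=10, rate=1.2, needs 24-10 = 14; ticks = ceil(14/1.2) = ceil(11.6667) = 12; reading at tick 12 = 10 + 1.2*12 = 24.4000
clock 3: start=11, rate=0.9, needs 24-11 = 13; ticks = ceil(13/0.9) = ceil(14.4444) = 15; reading at tick 15 = 11 + 0.9*15 = 24.5000
Minimum tick count = 11; winners = [0]; smallest index = 0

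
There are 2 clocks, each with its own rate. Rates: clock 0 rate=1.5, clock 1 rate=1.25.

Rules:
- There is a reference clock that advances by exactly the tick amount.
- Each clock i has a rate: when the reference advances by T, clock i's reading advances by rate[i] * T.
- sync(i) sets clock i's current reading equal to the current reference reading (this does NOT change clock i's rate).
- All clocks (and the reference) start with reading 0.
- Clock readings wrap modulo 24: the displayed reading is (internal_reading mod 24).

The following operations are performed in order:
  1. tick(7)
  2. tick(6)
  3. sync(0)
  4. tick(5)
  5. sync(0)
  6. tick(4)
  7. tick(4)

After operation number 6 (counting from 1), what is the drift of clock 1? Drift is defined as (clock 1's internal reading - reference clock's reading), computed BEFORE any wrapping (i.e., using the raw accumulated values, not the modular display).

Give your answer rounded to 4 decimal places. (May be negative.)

After op 1 tick(7): ref=7.0000 raw=[10.5000 8.7500]
After op 2 tick(6): ref=13.0000 raw=[19.5000 16.2500]
After op 3 sync(0): ref=13.0000 raw=[13.0000 16.2500]
After op 4 tick(5): ref=18.0000 raw=[20.5000 22.5000]
After op 5 sync(0): ref=18.0000 raw=[18.0000 22.5000]
After op 6 tick(4): ref=22.0000 raw=[24.0000 27.5000]
Drift of clock 1 after op 6: 27.5000 - 22.0000 = 5.5000

Answer: 5.5000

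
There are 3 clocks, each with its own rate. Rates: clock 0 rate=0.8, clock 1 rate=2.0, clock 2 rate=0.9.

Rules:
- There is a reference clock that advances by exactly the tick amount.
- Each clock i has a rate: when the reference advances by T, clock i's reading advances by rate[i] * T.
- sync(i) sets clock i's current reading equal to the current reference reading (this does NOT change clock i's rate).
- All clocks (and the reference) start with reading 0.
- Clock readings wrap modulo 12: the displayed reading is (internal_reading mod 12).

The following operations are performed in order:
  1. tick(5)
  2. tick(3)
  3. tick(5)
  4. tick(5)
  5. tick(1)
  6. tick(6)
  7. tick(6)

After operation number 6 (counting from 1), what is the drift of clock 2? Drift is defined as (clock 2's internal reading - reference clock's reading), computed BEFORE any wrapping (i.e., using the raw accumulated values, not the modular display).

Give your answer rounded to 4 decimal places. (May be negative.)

After op 1 tick(5): ref=5.0000 raw=[4.0000 10.0000 4.5000]
After op 2 tick(3): ref=8.0000 raw=[6.4000 16.0000 7.2000]
After op 3 tick(5): ref=13.0000 raw=[10.4000 26.0000 11.7000]
After op 4 tick(5): ref=18.0000 raw=[14.4000 36.0000 16.2000]
After op 5 tick(1): ref=19.0000 raw=[15.2000 38.0000 17.1000]
After op 6 tick(6): ref=25.0000 raw=[20.0000 50.0000 22.5000]
Drift of clock 2 after op 6: 22.5000 - 25.0000 = -2.5000

Answer: -2.5000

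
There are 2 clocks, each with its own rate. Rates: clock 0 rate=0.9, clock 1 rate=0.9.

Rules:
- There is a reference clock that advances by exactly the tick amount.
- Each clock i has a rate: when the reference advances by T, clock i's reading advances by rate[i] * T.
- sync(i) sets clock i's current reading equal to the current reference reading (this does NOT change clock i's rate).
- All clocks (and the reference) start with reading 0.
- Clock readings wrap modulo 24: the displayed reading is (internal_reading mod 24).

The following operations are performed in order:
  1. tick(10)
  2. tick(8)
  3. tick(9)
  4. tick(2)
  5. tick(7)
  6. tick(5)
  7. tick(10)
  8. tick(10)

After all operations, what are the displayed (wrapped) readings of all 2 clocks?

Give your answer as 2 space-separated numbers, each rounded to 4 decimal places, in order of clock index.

Answer: 6.9000 6.9000

Derivation:
After op 1 tick(10): ref=10.0000 raw=[9.0000 9.0000]
After op 2 tick(8): ref=18.0000 raw=[16.2000 16.2000]
After op 3 tick(9): ref=27.0000 raw=[24.3000 24.3000]
After op 4 tick(2): ref=29.0000 raw=[26.1000 26.1000]
After op 5 tick(7): ref=36.0000 raw=[32.4000 32.4000]
After op 6 tick(5): ref=41.0000 raw=[36.9000 36.9000]
After op 7 tick(10): ref=51.0000 raw=[45.9000 45.9000]
After op 8 tick(10): ref=61.0000 raw=[54.9000 54.9000]
Wrap final raw readings (mod 24): 54.9000 mod 24 = 6.9000; 54.9000 mod 24 = 6.9000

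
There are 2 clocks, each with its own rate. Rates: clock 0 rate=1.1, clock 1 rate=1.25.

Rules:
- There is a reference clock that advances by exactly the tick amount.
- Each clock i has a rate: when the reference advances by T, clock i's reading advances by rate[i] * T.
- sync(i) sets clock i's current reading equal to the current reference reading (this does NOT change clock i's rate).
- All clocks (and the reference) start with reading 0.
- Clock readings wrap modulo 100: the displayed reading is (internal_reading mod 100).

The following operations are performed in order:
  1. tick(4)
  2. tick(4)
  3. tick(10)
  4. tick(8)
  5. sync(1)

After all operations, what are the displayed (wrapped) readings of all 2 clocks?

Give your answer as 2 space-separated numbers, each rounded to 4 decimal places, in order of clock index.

After op 1 tick(4): ref=4.0000 raw=[4.4000 5.0000]
After op 2 tick(4): ref=8.0000 raw=[8.8000 10.0000]
After op 3 tick(10): ref=18.0000 raw=[19.8000 22.5000]
After op 4 tick(8): ref=26.0000 raw=[28.6000 32.5000]
After op 5 sync(1): ref=26.0000 raw=[28.6000 26.0000]
Wrap final raw readings (mod 100): 28.6000 mod 100 = 28.6000; 26.0000 mod 100 = 26.0000

Answer: 28.6000 26.0000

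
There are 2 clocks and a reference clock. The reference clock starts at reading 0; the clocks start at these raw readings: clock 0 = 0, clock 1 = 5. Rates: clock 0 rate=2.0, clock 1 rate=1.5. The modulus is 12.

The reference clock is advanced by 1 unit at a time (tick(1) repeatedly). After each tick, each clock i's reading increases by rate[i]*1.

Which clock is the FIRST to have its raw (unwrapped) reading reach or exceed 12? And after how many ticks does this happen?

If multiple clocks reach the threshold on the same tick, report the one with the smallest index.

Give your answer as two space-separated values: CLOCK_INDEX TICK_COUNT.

clock 0: start=0, rate=2.0, needs 12-0 = 12; ticks = ceil(12/2.0) = ceil(6.0000) = 6; reading at tick 6 = 0 + 2.0*6 = 12.0000
clock 1: start=5, rate=1.5, needs 12-5 = 7; ticks = ceil(7/1.5) = ceil(4.6667) = 5; reading at tick 5 = 5 + 1.5*5 = 12.5000
Minimum tick count = 5; winners = [1]; smallest index = 1

Answer: 1 5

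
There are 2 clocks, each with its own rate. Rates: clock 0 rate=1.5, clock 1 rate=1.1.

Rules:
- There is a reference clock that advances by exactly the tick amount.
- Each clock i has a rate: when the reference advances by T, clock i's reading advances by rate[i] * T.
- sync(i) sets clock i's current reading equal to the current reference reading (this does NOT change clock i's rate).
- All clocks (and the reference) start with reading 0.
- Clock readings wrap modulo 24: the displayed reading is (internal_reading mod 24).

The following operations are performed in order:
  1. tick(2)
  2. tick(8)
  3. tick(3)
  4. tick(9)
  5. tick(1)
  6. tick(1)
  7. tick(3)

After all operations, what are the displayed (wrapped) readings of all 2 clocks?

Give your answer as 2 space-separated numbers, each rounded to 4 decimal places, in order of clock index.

Answer: 16.5000 5.7000

Derivation:
After op 1 tick(2): ref=2.0000 raw=[3.0000 2.2000]
After op 2 tick(8): ref=10.0000 raw=[15.0000 11.0000]
After op 3 tick(3): ref=13.0000 raw=[19.5000 14.3000]
After op 4 tick(9): ref=22.0000 raw=[33.0000 24.2000]
After op 5 tick(1): ref=23.0000 raw=[34.5000 25.3000]
After op 6 tick(1): ref=24.0000 raw=[36.0000 26.4000]
After op 7 tick(3): ref=27.0000 raw=[40.5000 29.7000]
Wrap final raw readings (mod 24): 40.5000 mod 24 = 16.5000; 29.7000 mod 24 = 5.7000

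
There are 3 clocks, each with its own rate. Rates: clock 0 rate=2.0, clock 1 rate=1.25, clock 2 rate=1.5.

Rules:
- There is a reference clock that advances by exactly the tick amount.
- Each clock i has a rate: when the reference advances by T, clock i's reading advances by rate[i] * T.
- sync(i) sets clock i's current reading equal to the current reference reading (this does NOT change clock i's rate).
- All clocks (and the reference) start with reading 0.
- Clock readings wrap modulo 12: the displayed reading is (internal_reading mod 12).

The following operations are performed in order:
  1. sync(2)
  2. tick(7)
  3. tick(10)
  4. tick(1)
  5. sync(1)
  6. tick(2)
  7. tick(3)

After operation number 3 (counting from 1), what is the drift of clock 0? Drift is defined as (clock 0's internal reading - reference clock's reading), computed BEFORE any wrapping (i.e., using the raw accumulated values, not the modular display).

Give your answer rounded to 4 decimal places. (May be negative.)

Answer: 17.0000

Derivation:
After op 1 sync(2): ref=0.0000 raw=[0.0000 0.0000 0.0000]
After op 2 tick(7): ref=7.0000 raw=[14.0000 8.7500 10.5000]
After op 3 tick(10): ref=17.0000 raw=[34.0000 21.2500 25.5000]
Drift of clock 0 after op 3: 34.0000 - 17.0000 = 17.0000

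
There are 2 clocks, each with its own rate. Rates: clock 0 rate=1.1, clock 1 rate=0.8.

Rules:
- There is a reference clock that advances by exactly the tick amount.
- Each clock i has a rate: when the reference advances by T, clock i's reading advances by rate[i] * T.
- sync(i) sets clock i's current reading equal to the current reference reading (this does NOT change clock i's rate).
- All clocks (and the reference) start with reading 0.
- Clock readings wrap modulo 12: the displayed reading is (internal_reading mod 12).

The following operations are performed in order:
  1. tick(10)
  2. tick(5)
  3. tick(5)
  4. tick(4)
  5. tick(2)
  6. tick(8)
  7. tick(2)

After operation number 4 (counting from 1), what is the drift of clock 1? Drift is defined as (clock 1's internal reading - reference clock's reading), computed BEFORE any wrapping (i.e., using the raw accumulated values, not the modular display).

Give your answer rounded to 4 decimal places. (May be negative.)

Answer: -4.8000

Derivation:
After op 1 tick(10): ref=10.0000 raw=[11.0000 8.0000]
After op 2 tick(5): ref=15.0000 raw=[16.5000 12.0000]
After op 3 tick(5): ref=20.0000 raw=[22.0000 16.0000]
After op 4 tick(4): ref=24.0000 raw=[26.4000 19.2000]
Drift of clock 1 after op 4: 19.2000 - 24.0000 = -4.8000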